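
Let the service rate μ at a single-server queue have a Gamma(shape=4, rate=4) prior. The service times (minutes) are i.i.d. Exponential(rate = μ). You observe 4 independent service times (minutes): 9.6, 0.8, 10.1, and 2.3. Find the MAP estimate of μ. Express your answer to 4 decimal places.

μ̂_MAP = 0.2612

The Exponential(rate=μ) likelihood is ∝ μ^n e^(−μΣtᵢ). Here n = 4 and Σtᵢ = 9.6 + 0.8 + 10.1 + 2.3 = 22.8.
Posterior ∝ μ^3e^(−4μ) · μ^4e^(−22.8μ) = μ^7e^(−26.8μ), i.e. Gamma(8, 26.8).
Mode = (a−1)/b = 7/26.8 ≈ 0.2612.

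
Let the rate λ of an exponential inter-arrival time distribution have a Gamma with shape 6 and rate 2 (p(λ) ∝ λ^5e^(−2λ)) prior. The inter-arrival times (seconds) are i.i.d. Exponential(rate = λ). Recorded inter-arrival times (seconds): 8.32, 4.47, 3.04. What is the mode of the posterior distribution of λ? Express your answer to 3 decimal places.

The Exponential(rate=λ) likelihood is ∝ λ^n e^(−λΣtᵢ). Here n = 3 and Σtᵢ = 8.32 + 4.47 + 3.04 = 15.83.
Posterior ∝ λ^5e^(−2λ) · λ^3e^(−15.83λ) = λ^8e^(−17.83λ), i.e. Gamma(9, 17.83).
Mode = (a−1)/b = 8/17.83 ≈ 0.449.

λ̂_MAP = 0.449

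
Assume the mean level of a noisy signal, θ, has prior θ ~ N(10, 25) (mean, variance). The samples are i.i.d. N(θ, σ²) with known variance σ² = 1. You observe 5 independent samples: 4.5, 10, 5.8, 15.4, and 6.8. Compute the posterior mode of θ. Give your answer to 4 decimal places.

θ̂_MAP = 8.5119

n = 5; x̄ = (4.5 + 10 + 5.8 + 15.4 + 6.8)/5 = 42.5/5 = 8.5.
For a Normal prior and Normal likelihood with known variance, the posterior is Normal; its mode equals its mean, the precision-weighted average.
Prior precision 1/σ₀² = 1/25 = 0.04; data precision n/σ² = 5/1 = 5.
θ̂ = (0.04·10 + 5·8.5) / (0.04 + 5) = 42.9/5.04 = 715/84 ≈ 8.5119.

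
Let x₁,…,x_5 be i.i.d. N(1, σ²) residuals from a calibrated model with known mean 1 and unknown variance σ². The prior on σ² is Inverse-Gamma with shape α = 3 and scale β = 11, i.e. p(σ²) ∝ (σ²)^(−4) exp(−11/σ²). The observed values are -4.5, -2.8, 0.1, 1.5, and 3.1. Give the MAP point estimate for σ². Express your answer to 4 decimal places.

σ̂²_MAP = 5.5508

Sum of squared deviations about the known mean: SS = (-4.5−1)² + (-2.8−1)² + (0.1−1)² + (1.5−1)² + (3.1−1)² = 50.16.
The Normal likelihood contributes (σ²)^(−n/2) exp(−SS/(2σ²)), so the posterior is Inverse-Gamma(α + n/2, β + SS/2) = Inverse-Gamma(5.5, 36.08).
The mode of Inverse-Gamma(a, b) is b/(a+1) = 36.08/6.5 ≈ 5.5508.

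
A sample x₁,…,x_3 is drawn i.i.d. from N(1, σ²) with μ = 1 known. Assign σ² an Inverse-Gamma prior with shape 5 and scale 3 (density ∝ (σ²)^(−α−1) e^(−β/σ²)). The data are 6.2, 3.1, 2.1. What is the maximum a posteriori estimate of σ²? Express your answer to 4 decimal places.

Sum of squared deviations about the known mean: SS = (6.2−1)² + (3.1−1)² + (2.1−1)² = 32.66.
The Normal likelihood contributes (σ²)^(−n/2) exp(−SS/(2σ²)), so the posterior is Inverse-Gamma(α + n/2, β + SS/2) = Inverse-Gamma(6.5, 19.33).
The mode of Inverse-Gamma(a, b) is b/(a+1) = 19.33/7.5 ≈ 2.5773.

σ̂²_MAP = 2.5773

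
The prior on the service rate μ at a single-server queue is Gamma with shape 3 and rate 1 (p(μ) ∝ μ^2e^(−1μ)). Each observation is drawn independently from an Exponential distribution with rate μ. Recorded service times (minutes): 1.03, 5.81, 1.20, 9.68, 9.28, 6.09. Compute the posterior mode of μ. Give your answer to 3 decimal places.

μ̂_MAP = 0.235

The Exponential(rate=μ) likelihood is ∝ μ^n e^(−μΣtᵢ). Here n = 6 and Σtᵢ = 1.03 + 5.81 + 1.20 + 9.68 + 9.28 + 6.09 = 33.09.
Posterior ∝ μ^2e^(−1μ) · μ^6e^(−33.09μ) = μ^8e^(−34.09μ), i.e. Gamma(9, 34.09).
Mode = (a−1)/b = 8/34.09 ≈ 0.235.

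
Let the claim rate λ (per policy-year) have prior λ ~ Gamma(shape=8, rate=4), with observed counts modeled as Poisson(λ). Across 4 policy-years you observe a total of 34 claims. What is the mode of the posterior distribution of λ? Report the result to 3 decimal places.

λ̂_MAP = 5.125

Σxᵢ = 34, n = 4.
Posterior ∝ λ^7e^(−4λ) · λ^34e^(−4λ) = λ^41e^(−8λ), i.e. Gamma(shape=42, rate=8).
The mode of a Gamma(a, b) with a ≥ 1 (shape–rate) is (a−1)/b = 41/8 ≈ 5.125.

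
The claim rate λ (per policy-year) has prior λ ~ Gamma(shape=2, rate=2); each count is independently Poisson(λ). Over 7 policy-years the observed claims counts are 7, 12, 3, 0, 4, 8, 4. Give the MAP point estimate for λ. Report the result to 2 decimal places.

Σxᵢ = 7+12+3+0+4+8+4 = 38, with n = 7.
Posterior ∝ λe^(−2λ) · λ^38e^(−7λ) = λ^39e^(−9λ), i.e. Gamma(shape=40, rate=9).
The mode of a Gamma(a, b) with a ≥ 1 (shape–rate) is (a−1)/b = 39/9 ≈ 4.33.

λ̂_MAP = 4.33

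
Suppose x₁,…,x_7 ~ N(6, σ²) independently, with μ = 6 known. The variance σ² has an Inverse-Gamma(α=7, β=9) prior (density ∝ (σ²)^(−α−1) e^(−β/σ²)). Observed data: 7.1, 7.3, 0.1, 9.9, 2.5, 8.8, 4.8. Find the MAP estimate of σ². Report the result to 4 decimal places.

Sum of squared deviations about the known mean: SS = (7.1−6)² + (7.3−6)² + (0.1−6)² + (9.9−6)² + (2.5−6)² + (8.8−6)² + (4.8−6)² = 74.45.
The Normal likelihood contributes (σ²)^(−n/2) exp(−SS/(2σ²)), so the posterior is Inverse-Gamma(α + n/2, β + SS/2) = Inverse-Gamma(10.5, 46.225).
The mode of Inverse-Gamma(a, b) is b/(a+1) = 46.225/11.5 ≈ 4.0196.

σ̂²_MAP = 4.0196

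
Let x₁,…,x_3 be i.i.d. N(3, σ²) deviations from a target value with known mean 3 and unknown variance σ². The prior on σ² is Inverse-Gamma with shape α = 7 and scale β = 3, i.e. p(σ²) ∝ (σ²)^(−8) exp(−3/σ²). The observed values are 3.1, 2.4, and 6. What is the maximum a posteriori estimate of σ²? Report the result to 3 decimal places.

σ̂²_MAP = 0.809

Sum of squared deviations about the known mean: SS = (3.1−3)² + (2.4−3)² + (6−3)² = 9.37.
The Normal likelihood contributes (σ²)^(−n/2) exp(−SS/(2σ²)), so the posterior is Inverse-Gamma(α + n/2, β + SS/2) = Inverse-Gamma(8.5, 7.685).
The mode of Inverse-Gamma(a, b) is b/(a+1) = 7.685/9.5 ≈ 0.809.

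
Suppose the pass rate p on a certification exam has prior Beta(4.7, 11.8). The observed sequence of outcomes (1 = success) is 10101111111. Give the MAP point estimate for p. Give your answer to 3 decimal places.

p̂_MAP = 0.498

Prior: Beta(4.7, 11.8).
Data: 9 successes in 11 trials (from the sequence). The binomial likelihood contributes p^9(1−p)^2, so the posterior is Beta(4.7+9, 11.8+2) = Beta(13.7, 13.8).
For Beta(a, b) with a, b > 1 the mode is (a−1)/(a+b−2) = 12.7/25.5 ≈ 0.498.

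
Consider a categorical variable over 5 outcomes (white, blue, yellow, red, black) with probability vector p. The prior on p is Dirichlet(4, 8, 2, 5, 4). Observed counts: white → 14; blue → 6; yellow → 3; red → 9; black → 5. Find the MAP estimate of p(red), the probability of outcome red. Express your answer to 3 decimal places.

MAP estimate of p(red) = 0.236

The posterior is Dirichlet(αᵢ + nᵢ) = Dirichlet(18, 14, 5, 14, 9).
For a Dirichlet(a₁,…,a_K) with all aᵢ > 1, the mode has j-th component (aⱼ − 1)/(Σaᵢ − K).
Here Σaᵢ = 60 and K = 5, so p(red) = (14 − 1)/(60 − 5) = 13/55 ≈ 0.236.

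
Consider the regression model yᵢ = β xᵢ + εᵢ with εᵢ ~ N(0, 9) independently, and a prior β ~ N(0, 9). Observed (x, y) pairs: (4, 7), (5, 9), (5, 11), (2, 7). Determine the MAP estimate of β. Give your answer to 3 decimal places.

log p(β | y) = −Σ(yᵢ − βxᵢ)²/(2·9) − β²/(2·9) + const.
Setting the derivative to zero: Σxᵢ(yᵢ − βxᵢ)/9 − β/9 = 0, so β = Σxᵢyᵢ / (Σxᵢ² + σ²/τ²).
Σxᵢyᵢ = 4·7 + 5·9 + 5·11 + 2·7 = 142; Σxᵢ² = 70; σ²/τ² = 1.
β̂_MAP = 142 / (70 + 1) = 142/71 ≈ 2.000.

β̂_MAP = 2.000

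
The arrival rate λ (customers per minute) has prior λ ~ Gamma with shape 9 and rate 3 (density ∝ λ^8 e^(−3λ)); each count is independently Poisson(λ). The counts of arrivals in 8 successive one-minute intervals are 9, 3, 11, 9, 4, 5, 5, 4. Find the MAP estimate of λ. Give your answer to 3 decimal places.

Σxᵢ = 9+3+11+9+4+5+5+4 = 50, with n = 8.
Posterior ∝ λ^8e^(−3λ) · λ^50e^(−8λ) = λ^58e^(−11λ), i.e. Gamma(shape=59, rate=11).
The mode of a Gamma(a, b) with a ≥ 1 (shape–rate) is (a−1)/b = 58/11 ≈ 5.273.

λ̂_MAP = 5.273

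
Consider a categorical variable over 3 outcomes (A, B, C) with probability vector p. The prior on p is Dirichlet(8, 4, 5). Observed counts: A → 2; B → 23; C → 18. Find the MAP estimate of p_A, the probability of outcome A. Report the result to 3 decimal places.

The posterior is Dirichlet(αᵢ + nᵢ) = Dirichlet(10, 27, 23).
For a Dirichlet(a₁,…,a_K) with all aᵢ > 1, the mode has j-th component (aⱼ − 1)/(Σaᵢ − K).
Here Σaᵢ = 60 and K = 3, so p_A = (10 − 1)/(60 − 3) = 9/57 ≈ 0.158.

MAP estimate of p_A = 0.158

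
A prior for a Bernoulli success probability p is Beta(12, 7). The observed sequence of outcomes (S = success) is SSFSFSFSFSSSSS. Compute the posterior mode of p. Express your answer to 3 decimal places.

Prior: Beta(12, 7).
Data: 10 successes in 14 trials (from the sequence). The binomial likelihood contributes p^10(1−p)^4, so the posterior is Beta(12+10, 7+4) = Beta(22, 11).
For Beta(a, b) with a, b > 1 the mode is (a−1)/(a+b−2) = 21/31 ≈ 0.677.

p̂_MAP = 0.677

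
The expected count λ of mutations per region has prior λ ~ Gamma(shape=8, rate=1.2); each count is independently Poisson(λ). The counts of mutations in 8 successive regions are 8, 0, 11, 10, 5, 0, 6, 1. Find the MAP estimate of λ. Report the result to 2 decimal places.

λ̂_MAP = 5.22

Σxᵢ = 8+0+11+10+5+0+6+1 = 41, with n = 8.
Posterior ∝ λ^7e^(−1.2λ) · λ^41e^(−8λ) = λ^48e^(−9.2λ), i.e. Gamma(shape=49, rate=9.2).
The mode of a Gamma(a, b) with a ≥ 1 (shape–rate) is (a−1)/b = 48/9.2 ≈ 5.22.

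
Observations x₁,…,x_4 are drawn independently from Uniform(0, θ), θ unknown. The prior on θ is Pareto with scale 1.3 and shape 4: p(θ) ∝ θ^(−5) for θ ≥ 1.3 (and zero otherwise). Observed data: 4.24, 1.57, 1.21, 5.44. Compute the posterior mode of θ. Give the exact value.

θ̂_MAP = 5.44

The Uniform(0, θ) likelihood is θ^(−n) for θ ≥ max(xᵢ), zero otherwise. Here max(xᵢ) = 5.44.
Posterior ∝ θ^(−5) · θ^(−4) = θ^(−9) on θ ≥ max(1.3, 5.44) = 5.44.
This density is strictly decreasing in θ, so the posterior mode lies at the lower boundary of the support.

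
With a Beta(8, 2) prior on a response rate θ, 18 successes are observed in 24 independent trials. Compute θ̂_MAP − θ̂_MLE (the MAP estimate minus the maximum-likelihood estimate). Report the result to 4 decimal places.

Posterior is Beta(26, 8); MAP = (26−1)/(34−2) = 25/32 ≈ 0.78125.
MLE ignores the prior: θ̂_MLE = k/n = 18/24 ≈ 0.75000.
Difference = 25/32 − 18/24 = 1/32 ≈ 0.0313.

MAP − MLE = 0.0313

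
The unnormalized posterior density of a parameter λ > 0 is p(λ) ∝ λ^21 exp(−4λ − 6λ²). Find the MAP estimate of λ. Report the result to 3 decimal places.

ℓ'(λ) = 21/λ − 4 − 12λ. Setting this to zero and multiplying by λ: 12λ² + 4λ − 21 = 0.
λ = (−4 + √(4² + 4·12·21)) / (2·12) = (−4 + √1024) / 24 = (−4 + 32)/24 = 7/6.
ℓ''(λ) = −21/λ² − 12 < 0, confirming a maximum.

λ̂_MAP = 1.167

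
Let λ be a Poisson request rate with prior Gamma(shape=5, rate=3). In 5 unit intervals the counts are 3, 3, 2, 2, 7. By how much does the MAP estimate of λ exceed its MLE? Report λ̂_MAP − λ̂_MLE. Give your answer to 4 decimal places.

Σxᵢ = 17. Posterior is Gamma(22, 8); MAP = (22−1)/8 = 21/8 ≈ 2.62500.
MLE = x̄ = 17/5 ≈ 3.40000.
Difference = 21/8 − 17/5 = -31/40 ≈ -0.7750.

MAP − MLE = -0.7750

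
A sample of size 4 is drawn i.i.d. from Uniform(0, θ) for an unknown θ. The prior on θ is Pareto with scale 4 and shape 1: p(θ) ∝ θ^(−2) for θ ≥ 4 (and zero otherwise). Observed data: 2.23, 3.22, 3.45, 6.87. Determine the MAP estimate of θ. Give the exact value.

θ̂_MAP = 6.87

The Uniform(0, θ) likelihood is θ^(−n) for θ ≥ max(xᵢ), zero otherwise. Here max(xᵢ) = 6.87.
Posterior ∝ θ^(−2) · θ^(−4) = θ^(−6) on θ ≥ max(4, 6.87) = 6.87.
This density is strictly decreasing in θ, so the posterior mode lies at the lower boundary of the support.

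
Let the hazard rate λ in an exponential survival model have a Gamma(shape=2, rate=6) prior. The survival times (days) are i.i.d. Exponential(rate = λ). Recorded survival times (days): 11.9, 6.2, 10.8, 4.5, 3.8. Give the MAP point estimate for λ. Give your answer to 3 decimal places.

The Exponential(rate=λ) likelihood is ∝ λ^n e^(−λΣtᵢ). Here n = 5 and Σtᵢ = 11.9 + 6.2 + 10.8 + 4.5 + 3.8 = 37.2.
Posterior ∝ λe^(−6λ) · λ^5e^(−37.2λ) = λ^6e^(−43.2λ), i.e. Gamma(7, 43.2).
Mode = (a−1)/b = 6/43.2 ≈ 0.139.

λ̂_MAP = 0.139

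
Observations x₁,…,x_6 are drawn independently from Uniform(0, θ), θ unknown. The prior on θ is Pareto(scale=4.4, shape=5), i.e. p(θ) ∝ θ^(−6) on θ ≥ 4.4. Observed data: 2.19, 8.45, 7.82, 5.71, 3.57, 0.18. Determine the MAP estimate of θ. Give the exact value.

The Uniform(0, θ) likelihood is θ^(−n) for θ ≥ max(xᵢ), zero otherwise. Here max(xᵢ) = 8.45.
Posterior ∝ θ^(−6) · θ^(−6) = θ^(−12) on θ ≥ max(4.4, 8.45) = 8.45.
This density is strictly decreasing in θ, so the posterior mode lies at the lower boundary of the support.

θ̂_MAP = 8.45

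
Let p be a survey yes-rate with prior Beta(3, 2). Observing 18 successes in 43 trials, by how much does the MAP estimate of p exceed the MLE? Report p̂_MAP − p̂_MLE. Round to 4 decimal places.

MAP − MLE = 0.0162

Posterior is Beta(21, 27); MAP = (21−1)/(48−2) = 20/46 ≈ 0.43478.
MLE ignores the prior: p̂_MLE = k/n = 18/43 ≈ 0.41860.
Difference = 20/46 − 18/43 = 16/989 ≈ 0.0162.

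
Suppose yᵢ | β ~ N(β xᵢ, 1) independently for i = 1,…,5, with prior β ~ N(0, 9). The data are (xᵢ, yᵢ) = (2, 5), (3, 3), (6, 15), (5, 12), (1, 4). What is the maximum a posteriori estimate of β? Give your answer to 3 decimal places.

log p(β | y) = −Σ(yᵢ − βxᵢ)²/(2·1) − β²/(2·9) + const.
Setting the derivative to zero: Σxᵢ(yᵢ − βxᵢ)/1 − β/9 = 0, so β = Σxᵢyᵢ / (Σxᵢ² + σ²/τ²).
Σxᵢyᵢ = 2·5 + 3·3 + 6·15 + 5·12 + 1·4 = 173; Σxᵢ² = 75; σ²/τ² = 1/9.
β̂_MAP = 173 / (75 + 1/9) = 173/(676/9) = 1557/676 ≈ 2.303.

β̂_MAP = 2.303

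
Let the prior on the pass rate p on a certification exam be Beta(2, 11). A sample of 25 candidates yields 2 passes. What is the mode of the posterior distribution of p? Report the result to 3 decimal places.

p̂_MAP = 0.083

Prior: Beta(2, 11).
Data: 2 successes in 25 trials. The binomial likelihood contributes p^2(1−p)^23, so the posterior is Beta(2+2, 11+23) = Beta(4, 34).
For Beta(a, b) with a, b > 1 the mode is (a−1)/(a+b−2) = 3/36 ≈ 0.083.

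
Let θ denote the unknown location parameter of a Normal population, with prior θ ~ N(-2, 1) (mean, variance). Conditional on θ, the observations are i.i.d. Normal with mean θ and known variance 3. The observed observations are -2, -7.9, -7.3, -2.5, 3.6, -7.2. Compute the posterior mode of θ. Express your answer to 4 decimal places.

n = 6; x̄ = ((-2) + (-7.9) + (-7.3) + (-2.5) + 3.6 + (-7.2))/6 = -23.3/6 = -233/60 ≈ -3.8833.
For a Normal prior and Normal likelihood with known variance, the posterior is Normal; its mode equals its mean, the precision-weighted average.
Prior precision 1/σ₀² = 1/1 = 1; data precision n/σ² = 6/3 = 2.
θ̂ = (1·(-2) + 2·(-233/60)) / (1 + 2) = (-293/30)/3 = -293/90 ≈ -3.2556.

θ̂_MAP = -3.2556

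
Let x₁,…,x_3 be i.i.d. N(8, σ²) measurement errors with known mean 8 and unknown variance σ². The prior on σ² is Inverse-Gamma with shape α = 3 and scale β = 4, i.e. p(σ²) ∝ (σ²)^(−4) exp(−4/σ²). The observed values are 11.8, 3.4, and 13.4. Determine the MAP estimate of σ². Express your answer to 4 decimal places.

Sum of squared deviations about the known mean: SS = (11.8−8)² + (3.4−8)² + (13.4−8)² = 64.76.
The Normal likelihood contributes (σ²)^(−n/2) exp(−SS/(2σ²)), so the posterior is Inverse-Gamma(α + n/2, β + SS/2) = Inverse-Gamma(4.5, 36.38).
The mode of Inverse-Gamma(a, b) is b/(a+1) = 36.38/5.5 ≈ 6.6145.

σ̂²_MAP = 6.6145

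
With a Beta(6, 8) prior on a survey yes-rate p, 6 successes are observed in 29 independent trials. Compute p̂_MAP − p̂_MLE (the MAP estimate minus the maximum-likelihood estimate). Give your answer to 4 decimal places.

MAP − MLE = 0.0614

Posterior is Beta(12, 31); MAP = (12−1)/(43−2) = 11/41 ≈ 0.26829.
MLE ignores the prior: p̂_MLE = k/n = 6/29 ≈ 0.20690.
Difference = 11/41 − 6/29 = 73/1189 ≈ 0.0614.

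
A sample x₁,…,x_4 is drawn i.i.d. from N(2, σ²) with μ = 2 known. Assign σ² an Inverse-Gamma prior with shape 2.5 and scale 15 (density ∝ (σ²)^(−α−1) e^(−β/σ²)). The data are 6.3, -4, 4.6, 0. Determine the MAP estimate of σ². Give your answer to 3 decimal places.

Sum of squared deviations about the known mean: SS = (6.3−2)² + (-4−2)² + (4.6−2)² + (0−2)² = 65.25.
The Normal likelihood contributes (σ²)^(−n/2) exp(−SS/(2σ²)), so the posterior is Inverse-Gamma(α + n/2, β + SS/2) = Inverse-Gamma(4.5, 47.625).
The mode of Inverse-Gamma(a, b) is b/(a+1) = 47.625/5.5 ≈ 8.659.

σ̂²_MAP = 8.659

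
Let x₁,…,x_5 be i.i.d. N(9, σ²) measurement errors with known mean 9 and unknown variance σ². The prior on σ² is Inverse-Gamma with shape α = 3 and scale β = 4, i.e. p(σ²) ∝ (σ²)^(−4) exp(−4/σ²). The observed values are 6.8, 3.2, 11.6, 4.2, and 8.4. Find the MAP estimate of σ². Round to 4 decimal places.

Sum of squared deviations about the known mean: SS = (6.8−9)² + (3.2−9)² + (11.6−9)² + (4.2−9)² + (8.4−9)² = 68.64.
The Normal likelihood contributes (σ²)^(−n/2) exp(−SS/(2σ²)), so the posterior is Inverse-Gamma(α + n/2, β + SS/2) = Inverse-Gamma(5.5, 38.32).
The mode of Inverse-Gamma(a, b) is b/(a+1) = 38.32/6.5 ≈ 5.8954.

σ̂²_MAP = 5.8954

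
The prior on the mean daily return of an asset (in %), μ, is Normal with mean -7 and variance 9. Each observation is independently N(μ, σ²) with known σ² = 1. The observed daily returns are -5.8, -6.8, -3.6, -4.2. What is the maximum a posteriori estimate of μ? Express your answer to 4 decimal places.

μ̂_MAP = -5.1514

n = 4; x̄ = ((-5.8) + (-6.8) + (-3.6) + (-4.2))/4 = -20.4/4 = -5.1.
For a Normal prior and Normal likelihood with known variance, the posterior is Normal; its mode equals its mean, the precision-weighted average.
Prior precision 1/σ₀² = 1/9; data precision n/σ² = 4/1 = 4.
μ̂ = ((1/9)·(-7) + 4·(-5.1)) / (1/9 + 4) = (-953/45)/(37/9) = -953/185 ≈ -5.1514.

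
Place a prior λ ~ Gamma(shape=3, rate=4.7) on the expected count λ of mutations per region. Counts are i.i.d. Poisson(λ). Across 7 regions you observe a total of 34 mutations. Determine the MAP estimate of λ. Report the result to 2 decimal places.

λ̂_MAP = 3.08

Σxᵢ = 34, n = 7.
Posterior ∝ λ^2e^(−4.7λ) · λ^34e^(−7λ) = λ^36e^(−11.7λ), i.e. Gamma(shape=37, rate=11.7).
The mode of a Gamma(a, b) with a ≥ 1 (shape–rate) is (a−1)/b = 36/11.7 ≈ 3.08.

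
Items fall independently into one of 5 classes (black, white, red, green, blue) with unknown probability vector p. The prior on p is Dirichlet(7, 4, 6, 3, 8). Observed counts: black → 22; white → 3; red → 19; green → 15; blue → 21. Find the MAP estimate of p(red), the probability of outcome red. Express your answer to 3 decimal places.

The posterior is Dirichlet(αᵢ + nᵢ) = Dirichlet(29, 7, 25, 18, 29).
For a Dirichlet(a₁,…,a_K) with all aᵢ > 1, the mode has j-th component (aⱼ − 1)/(Σaᵢ − K).
Here Σaᵢ = 108 and K = 5, so p(red) = (25 − 1)/(108 − 5) = 24/103 ≈ 0.233.

MAP estimate of p(red) = 0.233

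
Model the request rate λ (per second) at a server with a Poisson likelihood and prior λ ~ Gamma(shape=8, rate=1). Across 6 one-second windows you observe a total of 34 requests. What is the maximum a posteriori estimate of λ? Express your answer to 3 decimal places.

Σxᵢ = 34, n = 6.
Posterior ∝ λ^7e^(−1λ) · λ^34e^(−6λ) = λ^41e^(−7λ), i.e. Gamma(shape=42, rate=7).
The mode of a Gamma(a, b) with a ≥ 1 (shape–rate) is (a−1)/b = 41/7 ≈ 5.857.

λ̂_MAP = 5.857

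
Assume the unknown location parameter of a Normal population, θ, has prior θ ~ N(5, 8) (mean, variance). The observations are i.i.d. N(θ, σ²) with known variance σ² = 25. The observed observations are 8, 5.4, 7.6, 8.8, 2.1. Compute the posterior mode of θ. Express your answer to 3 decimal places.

θ̂_MAP = 5.849

n = 5; x̄ = (8 + 5.4 + 7.6 + 8.8 + 2.1)/5 = 31.9/5 = 6.38.
For a Normal prior and Normal likelihood with known variance, the posterior is Normal; its mode equals its mean, the precision-weighted average.
Prior precision 1/σ₀² = 1/8 = 0.125; data precision n/σ² = 5/25 = 0.2.
θ̂ = (0.125·5 + 0.2·6.38) / (0.125 + 0.2) = 1.901/0.325 = 1901/325 ≈ 5.849.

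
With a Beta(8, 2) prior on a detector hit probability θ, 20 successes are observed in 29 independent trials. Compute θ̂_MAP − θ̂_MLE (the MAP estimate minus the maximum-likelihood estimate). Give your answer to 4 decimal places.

MAP − MLE = 0.0401

Posterior is Beta(28, 11); MAP = (28−1)/(39−2) = 27/37 ≈ 0.72973.
MLE ignores the prior: θ̂_MLE = k/n = 20/29 ≈ 0.68966.
Difference = 27/37 − 20/29 = 43/1073 ≈ 0.0401.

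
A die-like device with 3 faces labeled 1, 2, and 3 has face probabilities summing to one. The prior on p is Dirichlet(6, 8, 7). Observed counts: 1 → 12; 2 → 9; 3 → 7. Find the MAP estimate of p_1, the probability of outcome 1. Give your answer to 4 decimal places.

The posterior is Dirichlet(αᵢ + nᵢ) = Dirichlet(18, 17, 14).
For a Dirichlet(a₁,…,a_K) with all aᵢ > 1, the mode has j-th component (aⱼ − 1)/(Σaᵢ − K).
Here Σaᵢ = 49 and K = 3, so p_1 = (18 − 1)/(49 − 3) = 17/46 ≈ 0.3696.

MAP estimate: 0.3696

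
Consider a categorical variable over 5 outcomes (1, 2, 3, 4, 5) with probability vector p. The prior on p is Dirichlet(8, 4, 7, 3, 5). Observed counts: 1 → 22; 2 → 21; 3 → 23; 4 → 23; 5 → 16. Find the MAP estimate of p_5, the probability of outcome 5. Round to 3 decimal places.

The posterior is Dirichlet(αᵢ + nᵢ) = Dirichlet(30, 25, 30, 26, 21).
For a Dirichlet(a₁,…,a_K) with all aᵢ > 1, the mode has j-th component (aⱼ − 1)/(Σaᵢ − K).
Here Σaᵢ = 132 and K = 5, so p_5 = (21 − 1)/(132 − 5) = 20/127 ≈ 0.157.

MAP estimate: 0.157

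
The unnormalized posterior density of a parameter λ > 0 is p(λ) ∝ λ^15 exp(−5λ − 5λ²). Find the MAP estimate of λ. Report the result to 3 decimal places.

ℓ'(λ) = 15/λ − 5 − 10λ. Setting this to zero and multiplying by λ: 10λ² + 5λ − 15 = 0.
λ = (−5 + √(5² + 4·10·15)) / (2·10) = (−5 + √625) / 20 = (−5 + 25)/20 = 1.
ℓ''(λ) = −15/λ² − 10 < 0, confirming a maximum.

λ̂_MAP = 1.000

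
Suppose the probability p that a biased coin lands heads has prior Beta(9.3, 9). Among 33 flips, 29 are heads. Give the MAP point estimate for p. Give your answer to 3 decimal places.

p̂_MAP = 0.757

Prior: Beta(9.3, 9).
Data: 29 successes in 33 trials. The binomial likelihood contributes p^29(1−p)^4, so the posterior is Beta(9.3+29, 9+4) = Beta(38.3, 13).
For Beta(a, b) with a, b > 1 the mode is (a−1)/(a+b−2) = 37.3/49.3 ≈ 0.757.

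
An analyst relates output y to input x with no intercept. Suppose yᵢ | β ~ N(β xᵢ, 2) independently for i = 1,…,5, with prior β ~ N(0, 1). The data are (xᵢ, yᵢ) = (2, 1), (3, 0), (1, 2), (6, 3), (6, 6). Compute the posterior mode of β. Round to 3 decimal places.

log p(β | y) = −Σ(yᵢ − βxᵢ)²/(2·2) − β²/(2·1) + const.
Setting the derivative to zero: Σxᵢ(yᵢ − βxᵢ)/2 − β/1 = 0, so β = Σxᵢyᵢ / (Σxᵢ² + σ²/τ²).
Σxᵢyᵢ = 2·1 + 3·0 + 1·2 + 6·3 + 6·6 = 58; Σxᵢ² = 86; σ²/τ² = 2.
β̂_MAP = 58 / (86 + 2) = 58/88 ≈ 0.659.

β̂_MAP = 0.659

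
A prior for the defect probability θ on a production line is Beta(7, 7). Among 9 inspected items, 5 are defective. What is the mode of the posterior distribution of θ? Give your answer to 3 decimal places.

θ̂_MAP = 0.524

Prior: Beta(7, 7).
Data: 5 successes in 9 trials. The binomial likelihood contributes θ^5(1−θ)^4, so the posterior is Beta(7+5, 7+4) = Beta(12, 11).
For Beta(a, b) with a, b > 1 the mode is (a−1)/(a+b−2) = 11/21 ≈ 0.524.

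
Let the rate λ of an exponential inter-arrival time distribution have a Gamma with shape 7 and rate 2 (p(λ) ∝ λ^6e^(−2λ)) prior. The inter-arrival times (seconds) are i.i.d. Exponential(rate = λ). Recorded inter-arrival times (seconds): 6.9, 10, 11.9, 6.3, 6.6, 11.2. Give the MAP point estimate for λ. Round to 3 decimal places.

The Exponential(rate=λ) likelihood is ∝ λ^n e^(−λΣtᵢ). Here n = 6 and Σtᵢ = 6.9 + 10 + 11.9 + 6.3 + 6.6 + 11.2 = 52.9.
Posterior ∝ λ^6e^(−2λ) · λ^6e^(−52.9λ) = λ^12e^(−54.9λ), i.e. Gamma(13, 54.9).
Mode = (a−1)/b = 12/54.9 ≈ 0.219.

λ̂_MAP = 0.219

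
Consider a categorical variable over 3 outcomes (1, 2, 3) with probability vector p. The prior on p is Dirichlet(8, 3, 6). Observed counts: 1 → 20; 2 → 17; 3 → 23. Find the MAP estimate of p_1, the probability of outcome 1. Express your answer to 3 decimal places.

MAP estimate: 0.365

The posterior is Dirichlet(αᵢ + nᵢ) = Dirichlet(28, 20, 29).
For a Dirichlet(a₁,…,a_K) with all aᵢ > 1, the mode has j-th component (aⱼ − 1)/(Σaᵢ − K).
Here Σaᵢ = 77 and K = 3, so p_1 = (28 − 1)/(77 − 3) = 27/74 ≈ 0.365.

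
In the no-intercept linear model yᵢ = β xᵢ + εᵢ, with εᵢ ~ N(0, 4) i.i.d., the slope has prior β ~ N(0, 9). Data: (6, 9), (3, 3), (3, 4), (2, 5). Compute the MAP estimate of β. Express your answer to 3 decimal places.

log p(β | y) = −Σ(yᵢ − βxᵢ)²/(2·4) − β²/(2·9) + const.
Setting the derivative to zero: Σxᵢ(yᵢ − βxᵢ)/4 − β/9 = 0, so β = Σxᵢyᵢ / (Σxᵢ² + σ²/τ²).
Σxᵢyᵢ = 6·9 + 3·3 + 3·4 + 2·5 = 85; Σxᵢ² = 58; σ²/τ² = 4/9.
β̂_MAP = 85 / (58 + 4/9) = 85/(526/9) = 765/526 ≈ 1.454.

β̂_MAP = 1.454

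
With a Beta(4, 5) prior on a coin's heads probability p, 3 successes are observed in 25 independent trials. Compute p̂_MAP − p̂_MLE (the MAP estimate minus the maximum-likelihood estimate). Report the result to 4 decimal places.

MAP − MLE = 0.0675

Posterior is Beta(7, 27); MAP = (7−1)/(34−2) = 6/32 ≈ 0.18750.
MLE ignores the prior: p̂_MLE = k/n = 3/25 ≈ 0.12000.
Difference = 6/32 − 3/25 = 27/400 ≈ 0.0675.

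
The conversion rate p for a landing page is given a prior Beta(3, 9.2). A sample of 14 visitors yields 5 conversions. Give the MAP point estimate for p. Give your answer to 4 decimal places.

p̂_MAP = 0.2893

Prior: Beta(3, 9.2).
Data: 5 successes in 14 trials. The binomial likelihood contributes p^5(1−p)^9, so the posterior is Beta(3+5, 9.2+9) = Beta(8, 18.2).
For Beta(a, b) with a, b > 1 the mode is (a−1)/(a+b−2) = 7/24.2 ≈ 0.2893.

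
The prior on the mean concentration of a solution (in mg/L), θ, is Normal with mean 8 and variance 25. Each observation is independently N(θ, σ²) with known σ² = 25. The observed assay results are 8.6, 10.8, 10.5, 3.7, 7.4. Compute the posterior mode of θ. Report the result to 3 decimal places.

n = 5; x̄ = (8.6 + 10.8 + 10.5 + 3.7 + 7.4)/5 = 41/5 = 8.2.
For a Normal prior and Normal likelihood with known variance, the posterior is Normal; its mode equals its mean, the precision-weighted average.
Prior precision 1/σ₀² = 1/25 = 0.04; data precision n/σ² = 5/25 = 0.2.
θ̂ = (0.04·8 + 0.2·8.2) / (0.04 + 0.2) = 1.96/0.24 = 49/6 ≈ 8.167.

θ̂_MAP = 8.167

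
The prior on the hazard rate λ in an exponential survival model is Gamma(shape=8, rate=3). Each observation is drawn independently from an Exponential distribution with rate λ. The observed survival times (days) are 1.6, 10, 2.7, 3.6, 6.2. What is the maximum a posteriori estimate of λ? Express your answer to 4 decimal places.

The Exponential(rate=λ) likelihood is ∝ λ^n e^(−λΣtᵢ). Here n = 5 and Σtᵢ = 1.6 + 10 + 2.7 + 3.6 + 6.2 = 24.1.
Posterior ∝ λ^7e^(−3λ) · λ^5e^(−24.1λ) = λ^12e^(−27.1λ), i.e. Gamma(13, 27.1).
Mode = (a−1)/b = 12/27.1 ≈ 0.4428.

λ̂_MAP = 0.4428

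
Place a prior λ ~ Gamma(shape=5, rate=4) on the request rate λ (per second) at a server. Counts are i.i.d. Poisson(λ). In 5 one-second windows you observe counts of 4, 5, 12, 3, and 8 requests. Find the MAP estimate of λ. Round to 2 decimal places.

λ̂_MAP = 4.00

Σxᵢ = 4+5+12+3+8 = 32, with n = 5.
Posterior ∝ λ^4e^(−4λ) · λ^32e^(−5λ) = λ^36e^(−9λ), i.e. Gamma(shape=37, rate=9).
The mode of a Gamma(a, b) with a ≥ 1 (shape–rate) is (a−1)/b = 36/9 ≈ 4.00.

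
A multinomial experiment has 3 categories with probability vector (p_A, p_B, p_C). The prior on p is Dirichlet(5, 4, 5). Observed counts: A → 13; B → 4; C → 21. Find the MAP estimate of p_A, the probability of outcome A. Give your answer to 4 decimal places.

The posterior is Dirichlet(αᵢ + nᵢ) = Dirichlet(18, 8, 26).
For a Dirichlet(a₁,…,a_K) with all aᵢ > 1, the mode has j-th component (aⱼ − 1)/(Σaᵢ − K).
Here Σaᵢ = 52 and K = 3, so p_A = (18 − 1)/(52 − 3) = 17/49 ≈ 0.3469.

MAP estimate of p_A = 0.3469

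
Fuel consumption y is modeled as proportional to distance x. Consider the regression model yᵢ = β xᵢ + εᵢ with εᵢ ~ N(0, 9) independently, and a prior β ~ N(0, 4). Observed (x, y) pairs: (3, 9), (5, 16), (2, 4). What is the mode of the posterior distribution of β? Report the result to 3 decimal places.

log p(β | y) = −Σ(yᵢ − βxᵢ)²/(2·9) − β²/(2·4) + const.
Setting the derivative to zero: Σxᵢ(yᵢ − βxᵢ)/9 − β/4 = 0, so β = Σxᵢyᵢ / (Σxᵢ² + σ²/τ²).
Σxᵢyᵢ = 3·9 + 5·16 + 2·4 = 115; Σxᵢ² = 38; σ²/τ² = 2.25.
β̂_MAP = 115 / (38 + 2.25) = 115/40.25 ≈ 2.857.

β̂_MAP = 2.857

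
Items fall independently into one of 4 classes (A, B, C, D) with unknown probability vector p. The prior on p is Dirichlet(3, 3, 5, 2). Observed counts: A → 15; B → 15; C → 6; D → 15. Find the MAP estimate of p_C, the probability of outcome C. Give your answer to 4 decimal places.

The posterior is Dirichlet(αᵢ + nᵢ) = Dirichlet(18, 18, 11, 17).
For a Dirichlet(a₁,…,a_K) with all aᵢ > 1, the mode has j-th component (aⱼ − 1)/(Σaᵢ − K).
Here Σaᵢ = 64 and K = 4, so p_C = (11 − 1)/(64 − 4) = 10/60 ≈ 0.1667.

MAP estimate of p_C = 0.1667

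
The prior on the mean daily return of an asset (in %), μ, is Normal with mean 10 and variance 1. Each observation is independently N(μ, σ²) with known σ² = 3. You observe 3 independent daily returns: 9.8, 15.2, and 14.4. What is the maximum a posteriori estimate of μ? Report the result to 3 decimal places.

n = 3; x̄ = (9.8 + 15.2 + 14.4)/3 = 39.4/3 = 197/15 ≈ 13.1333.
For a Normal prior and Normal likelihood with known variance, the posterior is Normal; its mode equals its mean, the precision-weighted average.
Prior precision 1/σ₀² = 1/1 = 1; data precision n/σ² = 3/3 = 1.
μ̂ = (1·10 + 1·(197/15)) / (1 + 1) = (347/15)/2 = 347/30 ≈ 11.567.

μ̂_MAP = 11.567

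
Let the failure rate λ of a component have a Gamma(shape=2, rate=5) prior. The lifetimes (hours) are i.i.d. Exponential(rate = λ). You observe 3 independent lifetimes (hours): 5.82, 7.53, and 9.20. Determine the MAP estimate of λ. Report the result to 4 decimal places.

λ̂_MAP = 0.1452

The Exponential(rate=λ) likelihood is ∝ λ^n e^(−λΣtᵢ). Here n = 3 and Σtᵢ = 5.82 + 7.53 + 9.20 = 22.55.
Posterior ∝ λe^(−5λ) · λ^3e^(−22.55λ) = λ^4e^(−27.55λ), i.e. Gamma(5, 27.55).
Mode = (a−1)/b = 4/27.55 ≈ 0.1452.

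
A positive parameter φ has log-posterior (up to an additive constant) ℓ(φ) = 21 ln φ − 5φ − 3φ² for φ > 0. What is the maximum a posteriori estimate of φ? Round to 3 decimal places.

ℓ'(φ) = 21/φ − 5 − 6φ. Setting this to zero and multiplying by φ: 6φ² + 5φ − 21 = 0.
φ = (−5 + √(5² + 4·6·21)) / (2·6) = (−5 + √529) / 12 = (−5 + 23)/12 = 3/2.
ℓ''(φ) = −21/φ² − 6 < 0, confirming a maximum.

φ̂_MAP = 1.500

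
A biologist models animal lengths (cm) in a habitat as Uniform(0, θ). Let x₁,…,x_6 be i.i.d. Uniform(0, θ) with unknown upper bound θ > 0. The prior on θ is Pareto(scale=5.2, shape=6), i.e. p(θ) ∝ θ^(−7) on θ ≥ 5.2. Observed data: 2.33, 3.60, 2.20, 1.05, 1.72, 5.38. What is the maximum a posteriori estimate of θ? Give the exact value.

The Uniform(0, θ) likelihood is θ^(−n) for θ ≥ max(xᵢ), zero otherwise. Here max(xᵢ) = 5.38.
Posterior ∝ θ^(−7) · θ^(−6) = θ^(−13) on θ ≥ max(5.2, 5.38) = 5.38.
This density is strictly decreasing in θ, so the posterior mode lies at the lower boundary of the support.

θ̂_MAP = 5.38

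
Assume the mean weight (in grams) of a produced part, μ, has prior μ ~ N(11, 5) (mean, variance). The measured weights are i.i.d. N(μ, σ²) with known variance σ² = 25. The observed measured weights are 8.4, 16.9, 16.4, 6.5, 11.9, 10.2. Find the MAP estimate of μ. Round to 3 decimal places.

μ̂_MAP = 11.391

n = 6; x̄ = (8.4 + 16.9 + 16.4 + 6.5 + 11.9 + 10.2)/6 = 70.3/6 = 703/60 ≈ 11.7167.
For a Normal prior and Normal likelihood with known variance, the posterior is Normal; its mode equals its mean, the precision-weighted average.
Prior precision 1/σ₀² = 1/5 = 0.2; data precision n/σ² = 6/25 = 0.24.
μ̂ = (0.2·11 + 0.24·(703/60)) / (0.2 + 0.24) = 5.012/0.44 = 1253/110 ≈ 11.391.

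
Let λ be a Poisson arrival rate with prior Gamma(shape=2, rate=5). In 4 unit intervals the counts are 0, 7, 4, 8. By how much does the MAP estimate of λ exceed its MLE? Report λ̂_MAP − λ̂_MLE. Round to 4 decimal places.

MAP − MLE = -2.5278

Σxᵢ = 19. Posterior is Gamma(21, 9); MAP = (21−1)/9 = 20/9 ≈ 2.22222.
MLE = x̄ = 19/4 ≈ 4.75000.
Difference = 20/9 − 19/4 = -91/36 ≈ -2.5278.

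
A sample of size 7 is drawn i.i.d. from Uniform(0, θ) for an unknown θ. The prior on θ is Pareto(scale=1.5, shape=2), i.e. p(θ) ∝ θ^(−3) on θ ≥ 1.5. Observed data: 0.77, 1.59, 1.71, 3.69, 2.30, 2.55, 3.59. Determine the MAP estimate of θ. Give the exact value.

The Uniform(0, θ) likelihood is θ^(−n) for θ ≥ max(xᵢ), zero otherwise. Here max(xᵢ) = 3.69.
Posterior ∝ θ^(−3) · θ^(−7) = θ^(−10) on θ ≥ max(1.5, 3.69) = 3.69.
This density is strictly decreasing in θ, so the posterior mode lies at the lower boundary of the support.

θ̂_MAP = 3.69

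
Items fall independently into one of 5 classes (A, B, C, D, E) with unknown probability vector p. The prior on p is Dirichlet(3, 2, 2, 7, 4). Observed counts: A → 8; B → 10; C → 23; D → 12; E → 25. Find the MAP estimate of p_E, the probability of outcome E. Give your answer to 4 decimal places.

MAP estimate of p_E = 0.3077

The posterior is Dirichlet(αᵢ + nᵢ) = Dirichlet(11, 12, 25, 19, 29).
For a Dirichlet(a₁,…,a_K) with all aᵢ > 1, the mode has j-th component (aⱼ − 1)/(Σaᵢ − K).
Here Σaᵢ = 96 and K = 5, so p_E = (29 − 1)/(96 − 5) = 28/91 ≈ 0.3077.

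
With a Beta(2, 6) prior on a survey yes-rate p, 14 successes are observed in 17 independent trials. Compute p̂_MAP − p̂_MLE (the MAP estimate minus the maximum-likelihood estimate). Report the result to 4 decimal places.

MAP − MLE = -0.1714

Posterior is Beta(16, 9); MAP = (16−1)/(25−2) = 15/23 ≈ 0.65217.
MLE ignores the prior: p̂_MLE = k/n = 14/17 ≈ 0.82353.
Difference = 15/23 − 14/17 = -67/391 ≈ -0.1714.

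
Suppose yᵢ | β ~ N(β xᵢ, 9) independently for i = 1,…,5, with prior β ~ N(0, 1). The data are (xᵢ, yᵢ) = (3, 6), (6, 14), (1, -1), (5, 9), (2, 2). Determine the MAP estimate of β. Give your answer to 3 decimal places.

β̂_MAP = 1.786

log p(β | y) = −Σ(yᵢ − βxᵢ)²/(2·9) − β²/(2·1) + const.
Setting the derivative to zero: Σxᵢ(yᵢ − βxᵢ)/9 − β/1 = 0, so β = Σxᵢyᵢ / (Σxᵢ² + σ²/τ²).
Σxᵢyᵢ = 3·6 + 6·14 + 1·(-1) + 5·9 + 2·2 = 150; Σxᵢ² = 75; σ²/τ² = 9.
β̂_MAP = 150 / (75 + 9) = 150/84 ≈ 1.786.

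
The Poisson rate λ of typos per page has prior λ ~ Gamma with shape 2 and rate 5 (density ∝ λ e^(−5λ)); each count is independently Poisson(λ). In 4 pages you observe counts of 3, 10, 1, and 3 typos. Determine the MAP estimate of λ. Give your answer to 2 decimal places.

λ̂_MAP = 2.00

Σxᵢ = 3+10+1+3 = 17, with n = 4.
Posterior ∝ λe^(−5λ) · λ^17e^(−4λ) = λ^18e^(−9λ), i.e. Gamma(shape=19, rate=9).
The mode of a Gamma(a, b) with a ≥ 1 (shape–rate) is (a−1)/b = 18/9 ≈ 2.00.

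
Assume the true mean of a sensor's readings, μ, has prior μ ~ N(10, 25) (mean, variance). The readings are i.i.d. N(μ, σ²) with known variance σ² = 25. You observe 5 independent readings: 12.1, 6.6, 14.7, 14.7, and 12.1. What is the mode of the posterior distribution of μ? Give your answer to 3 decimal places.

n = 5; x̄ = (12.1 + 6.6 + 14.7 + 14.7 + 12.1)/5 = 60.2/5 = 12.04.
For a Normal prior and Normal likelihood with known variance, the posterior is Normal; its mode equals its mean, the precision-weighted average.
Prior precision 1/σ₀² = 1/25 = 0.04; data precision n/σ² = 5/25 = 0.2.
μ̂ = (0.04·10 + 0.2·12.04) / (0.04 + 0.2) = 2.808/0.24 = 11.700.

μ̂_MAP = 11.700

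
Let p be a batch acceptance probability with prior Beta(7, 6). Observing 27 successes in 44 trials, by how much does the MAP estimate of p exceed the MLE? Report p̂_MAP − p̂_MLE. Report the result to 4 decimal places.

Posterior is Beta(34, 23); MAP = (34−1)/(57−2) = 33/55 ≈ 0.60000.
MLE ignores the prior: p̂_MLE = k/n = 27/44 ≈ 0.61364.
Difference = 33/55 − 27/44 = -3/220 ≈ -0.0136.

MAP − MLE = -0.0136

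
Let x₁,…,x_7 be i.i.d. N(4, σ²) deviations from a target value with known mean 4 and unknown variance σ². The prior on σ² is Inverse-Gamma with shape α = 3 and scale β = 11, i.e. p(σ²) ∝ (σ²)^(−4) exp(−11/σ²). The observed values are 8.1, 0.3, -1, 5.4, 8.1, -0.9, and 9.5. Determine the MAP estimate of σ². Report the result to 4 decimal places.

σ̂²_MAP = 10.0353

Sum of squared deviations about the known mean: SS = (8.1−4)² + (0.3−4)² + (-1−4)² + (5.4−4)² + (8.1−4)² + (-0.9−4)² + (9.5−4)² = 128.53.
The Normal likelihood contributes (σ²)^(−n/2) exp(−SS/(2σ²)), so the posterior is Inverse-Gamma(α + n/2, β + SS/2) = Inverse-Gamma(6.5, 75.265).
The mode of Inverse-Gamma(a, b) is b/(a+1) = 75.265/7.5 ≈ 10.0353.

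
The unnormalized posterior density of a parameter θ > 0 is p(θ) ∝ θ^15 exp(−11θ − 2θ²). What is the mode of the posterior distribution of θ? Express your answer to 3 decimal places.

θ̂_MAP = 1.000

ℓ'(θ) = 15/θ − 11 − 4θ. Setting this to zero and multiplying by θ: 4θ² + 11θ − 15 = 0.
θ = (−11 + √(11² + 4·4·15)) / (2·4) = (−11 + √361) / 8 = (−11 + 19)/8 = 1.
ℓ''(θ) = −15/θ² − 4 < 0, confirming a maximum.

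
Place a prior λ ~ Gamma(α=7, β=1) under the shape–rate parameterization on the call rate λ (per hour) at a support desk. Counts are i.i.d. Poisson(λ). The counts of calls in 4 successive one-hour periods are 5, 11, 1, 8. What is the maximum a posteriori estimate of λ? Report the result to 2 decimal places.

Σxᵢ = 5+11+1+8 = 25, with n = 4.
Posterior ∝ λ^6e^(−1λ) · λ^25e^(−4λ) = λ^31e^(−5λ), i.e. Gamma(shape=32, rate=5).
The mode of a Gamma(a, b) with a ≥ 1 (shape–rate) is (a−1)/b = 31/5 ≈ 6.20.

λ̂_MAP = 6.20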